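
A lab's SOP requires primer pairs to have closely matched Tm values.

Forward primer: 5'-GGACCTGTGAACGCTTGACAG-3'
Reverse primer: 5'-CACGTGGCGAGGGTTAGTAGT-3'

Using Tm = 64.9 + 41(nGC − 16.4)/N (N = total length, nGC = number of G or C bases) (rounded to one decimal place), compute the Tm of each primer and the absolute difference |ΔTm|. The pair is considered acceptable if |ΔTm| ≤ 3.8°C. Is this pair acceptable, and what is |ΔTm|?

Forward: G+C = 12, N = 21 → Tm = 64.9 + 41·(12 − 16.4)/21 = 56.3°C.
Reverse: G+C = 12, N = 21 → Tm = 64.9 + 41·(12 − 16.4)/21 = 56.3°C.
|ΔTm| = |56.3 − 56.3| = 0.0°C, ≤ 3.8°C.

|ΔTm| = 0.0°C; the pair is acceptable.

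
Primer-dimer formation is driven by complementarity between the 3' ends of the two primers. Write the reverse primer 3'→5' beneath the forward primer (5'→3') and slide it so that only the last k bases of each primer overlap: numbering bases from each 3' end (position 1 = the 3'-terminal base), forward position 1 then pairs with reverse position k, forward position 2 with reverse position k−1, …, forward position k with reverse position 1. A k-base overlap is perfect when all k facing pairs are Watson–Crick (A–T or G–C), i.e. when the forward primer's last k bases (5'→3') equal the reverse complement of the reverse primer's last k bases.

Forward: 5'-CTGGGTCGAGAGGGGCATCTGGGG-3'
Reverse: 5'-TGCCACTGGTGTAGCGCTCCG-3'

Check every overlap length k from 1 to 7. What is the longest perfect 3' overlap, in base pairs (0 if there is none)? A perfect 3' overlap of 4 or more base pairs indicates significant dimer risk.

Last 7 bases (5'→3') — forward …TCTGGGG, reverse …CGCTCCG.
Reverse complement of the reverse primer's last 7 bases: CGGAGCG; its first k bases are the reverse complement of the reverse primer's last k bases, so a perfect k-base overlap needs the forward primer's last k bases to equal them.
Comparing (forward last k vs required): k=1: G vs C ✗; k=2: GG vs CG ✗; k=3: GGG vs CGG ✗; k=4: GGGG vs CGGA ✗; k=5: TGGGG vs CGGAG ✗; k=6: CTGGGG vs CGGAGC ✗; k=7: TCTGGGG vs CGGAGCG ✗.
No overlap length from 1 to 7 is perfect, so the longest perfect 3' overlap is 0.

Longest perfect overlap: 0 complementary base pairs; below the dimer-risk threshold (threshold 4).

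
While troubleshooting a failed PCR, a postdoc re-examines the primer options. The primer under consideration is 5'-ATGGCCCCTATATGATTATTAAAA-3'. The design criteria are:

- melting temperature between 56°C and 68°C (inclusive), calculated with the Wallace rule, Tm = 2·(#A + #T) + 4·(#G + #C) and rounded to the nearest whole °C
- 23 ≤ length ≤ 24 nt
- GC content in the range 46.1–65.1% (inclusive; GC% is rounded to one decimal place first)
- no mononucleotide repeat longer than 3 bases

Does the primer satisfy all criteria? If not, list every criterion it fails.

Base counts: A=9, T=8, G=3, C=4 (length 24).
Tm: Tm = 2·17 + 4·7 = 62°C ✓
length: length 24 ✓
GC content: GC 7/24 = 29.2%, outside 46.1–65.1% ✗
homopolymer run: longest run = 4, exceeds 3 ✗

Fails: GC content, homopolymer run.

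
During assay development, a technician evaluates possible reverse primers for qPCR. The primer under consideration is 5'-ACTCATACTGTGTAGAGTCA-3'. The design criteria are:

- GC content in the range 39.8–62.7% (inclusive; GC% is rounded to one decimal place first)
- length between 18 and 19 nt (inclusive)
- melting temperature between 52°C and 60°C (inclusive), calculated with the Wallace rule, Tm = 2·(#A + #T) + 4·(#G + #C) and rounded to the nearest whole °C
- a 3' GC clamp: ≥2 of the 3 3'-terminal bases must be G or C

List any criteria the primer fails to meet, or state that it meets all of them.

Base counts: A=6, T=6, G=4, C=4 (length 20).
GC content: GC 8/20 = 40.0% ✓
length: length 20, outside 18–19 ✗
Tm: Tm = 2·12 + 4·8 = 56°C ✓
GC clamp: 3' end TCA has 1 G/C, need ≥2 ✗

Fails: length, GC clamp.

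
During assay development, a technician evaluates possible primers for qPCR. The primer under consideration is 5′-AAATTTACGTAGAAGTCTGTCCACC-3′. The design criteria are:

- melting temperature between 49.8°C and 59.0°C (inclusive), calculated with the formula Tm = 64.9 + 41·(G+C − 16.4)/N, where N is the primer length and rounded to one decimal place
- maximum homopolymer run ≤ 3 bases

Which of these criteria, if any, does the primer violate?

Meets all criteria.

Base counts: A=8, T=7, G=4, C=6 (length 25).
Tm: Tm = 64.9 + 41·(10 − 16.4)/25 = 54.4°C ✓
homopolymer run: longest run = 3 ✓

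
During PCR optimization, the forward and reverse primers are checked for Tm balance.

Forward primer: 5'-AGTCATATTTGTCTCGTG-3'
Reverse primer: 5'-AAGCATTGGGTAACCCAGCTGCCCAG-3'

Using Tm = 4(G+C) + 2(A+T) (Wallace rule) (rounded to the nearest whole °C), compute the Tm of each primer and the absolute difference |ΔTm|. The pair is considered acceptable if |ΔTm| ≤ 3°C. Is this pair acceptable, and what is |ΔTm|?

|ΔTm| = 32°C; the pair is not acceptable.

Forward: A=3 T=8 G=4 C=3 → Tm = 2·11 + 4·7 = 50°C.
Reverse: A=7 T=4 G=7 C=8 → Tm = 2·11 + 4·15 = 82°C.
|ΔTm| = |50 − 82| = 32°C, > 3°C.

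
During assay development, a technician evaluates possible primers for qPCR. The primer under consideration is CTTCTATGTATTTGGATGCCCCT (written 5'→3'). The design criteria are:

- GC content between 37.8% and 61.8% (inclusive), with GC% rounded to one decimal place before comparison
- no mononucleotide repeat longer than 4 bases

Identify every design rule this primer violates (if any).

Meets all criteria.

Base counts: A=3, T=10, G=4, C=6 (length 23).
GC content: GC 10/23 = 43.5% ✓
homopolymer run: longest run = 4 ✓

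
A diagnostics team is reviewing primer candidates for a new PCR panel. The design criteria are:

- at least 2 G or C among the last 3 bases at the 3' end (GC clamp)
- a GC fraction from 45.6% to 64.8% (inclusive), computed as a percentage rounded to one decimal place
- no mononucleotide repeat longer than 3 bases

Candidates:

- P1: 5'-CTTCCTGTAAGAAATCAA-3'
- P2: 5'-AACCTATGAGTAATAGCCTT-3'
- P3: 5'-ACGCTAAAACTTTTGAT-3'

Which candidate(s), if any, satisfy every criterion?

P1 (18 nt, A=7 T=5 G=2 C=4): 3' end CAA has 1 G/C, need ≥2 ✗; GC 6/18 = 33.3%, outside 45.6–64.8% ✗; longest run = 3 ✓ — fails.
P2 (20 nt, A=7 T=6 G=3 C=4): 3' end CTT has 1 G/C, need ≥2 ✗; GC 7/20 = 35.0%, outside 45.6–64.8% ✗; longest run = 2 ✓ — fails.
P3 (17 nt, A=6 T=6 G=2 C=3): 3' end GAT has 1 G/C, need ≥2 ✗; GC 5/17 = 29.4%, outside 45.6–64.8% ✗; longest run = 4, exceeds 3 ✗ — fails.

None of the candidates satisfy all criteria.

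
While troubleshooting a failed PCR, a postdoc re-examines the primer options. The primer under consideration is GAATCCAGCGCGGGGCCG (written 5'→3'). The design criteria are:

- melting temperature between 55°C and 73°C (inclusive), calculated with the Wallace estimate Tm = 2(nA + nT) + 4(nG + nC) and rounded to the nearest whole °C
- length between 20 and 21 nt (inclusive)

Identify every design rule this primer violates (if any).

Fails: length.

Base counts: A=3, T=1, G=8, C=6 (length 18).
Tm: Tm = 2·4 + 4·14 = 64°C ✓
length: length 18, outside 20–21 ✗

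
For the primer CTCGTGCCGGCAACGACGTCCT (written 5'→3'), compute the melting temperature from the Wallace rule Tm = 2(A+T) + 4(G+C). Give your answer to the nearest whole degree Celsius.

Base counts: A=3, T=4, G=6, C=9 (length 22).
Tm = 2·(3+4) + 4·(6+9) = 2·7 + 4·15 = 14 + 60 = 74°C.

74°C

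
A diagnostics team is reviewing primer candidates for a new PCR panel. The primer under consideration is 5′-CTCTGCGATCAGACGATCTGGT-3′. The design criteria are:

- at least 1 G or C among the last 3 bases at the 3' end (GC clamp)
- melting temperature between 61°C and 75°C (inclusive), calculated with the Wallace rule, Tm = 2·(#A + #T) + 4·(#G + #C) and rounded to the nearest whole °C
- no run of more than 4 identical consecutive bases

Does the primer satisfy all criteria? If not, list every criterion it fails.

Meets all criteria.

Base counts: A=4, T=6, G=6, C=6 (length 22).
GC clamp: 3' end GGT has 2 G/C ✓
Tm: Tm = 2·10 + 4·12 = 68°C ✓
homopolymer run: longest run = 2 ✓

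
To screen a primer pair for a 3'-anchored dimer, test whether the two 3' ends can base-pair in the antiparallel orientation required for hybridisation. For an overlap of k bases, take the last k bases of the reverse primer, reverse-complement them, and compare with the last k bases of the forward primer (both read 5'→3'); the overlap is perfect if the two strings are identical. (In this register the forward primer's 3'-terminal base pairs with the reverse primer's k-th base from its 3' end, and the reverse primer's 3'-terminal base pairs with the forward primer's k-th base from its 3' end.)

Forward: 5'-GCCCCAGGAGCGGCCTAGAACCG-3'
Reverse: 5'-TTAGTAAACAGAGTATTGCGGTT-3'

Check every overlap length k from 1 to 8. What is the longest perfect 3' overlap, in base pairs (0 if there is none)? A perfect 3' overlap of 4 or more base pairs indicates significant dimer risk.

Longest perfect overlap: 5 complementary base pairs; significant dimer risk (threshold 4).

Last 8 bases (5'→3') — forward …TAGAACCG, reverse …TTGCGGTT.
Reverse complement of the reverse primer's last 8 bases: AACCGCAA; its first k bases are the reverse complement of the reverse primer's last k bases, so a perfect k-base overlap needs the forward primer's last k bases to equal them.
Comparing (forward last k vs required): k=1: G vs A ✗; k=2: CG vs AA ✗; k=3: CCG vs AAC ✗; k=4: ACCG vs AACC ✗; k=5: AACCG vs AACCG ✓; k=6: GAACCG vs AACCGC ✗; k=7: AGAACCG vs AACCGCA ✗; k=8: TAGAACCG vs AACCGCAA ✗.
Only k = 5 is perfect, so the longest perfect 3' overlap is 5.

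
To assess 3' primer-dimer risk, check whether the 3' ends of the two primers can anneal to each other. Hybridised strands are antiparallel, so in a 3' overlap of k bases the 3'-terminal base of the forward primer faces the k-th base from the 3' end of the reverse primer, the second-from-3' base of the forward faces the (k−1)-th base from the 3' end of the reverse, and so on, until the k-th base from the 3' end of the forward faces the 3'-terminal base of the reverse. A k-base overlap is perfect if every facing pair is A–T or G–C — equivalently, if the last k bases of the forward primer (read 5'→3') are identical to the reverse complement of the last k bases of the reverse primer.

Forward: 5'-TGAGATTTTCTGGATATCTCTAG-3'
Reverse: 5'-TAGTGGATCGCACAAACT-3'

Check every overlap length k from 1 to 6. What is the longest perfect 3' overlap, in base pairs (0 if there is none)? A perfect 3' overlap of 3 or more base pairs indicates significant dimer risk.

Longest perfect overlap: 2 complementary base pairs; below the dimer-risk threshold (threshold 3).

Last 6 bases (5'→3') — forward …CTCTAG, reverse …CAAACT.
Reverse complement of the reverse primer's last 6 bases: AGTTTG; its first k bases are the reverse complement of the reverse primer's last k bases, so a perfect k-base overlap needs the forward primer's last k bases to equal them.
Comparing (forward last k vs required): k=1: G vs A ✗; k=2: AG vs AG ✓; k=3: TAG vs AGT ✗; k=4: CTAG vs AGTT ✗; k=5: TCTAG vs AGTTT ✗; k=6: CTCTAG vs AGTTTG ✗.
Only k = 2 is perfect, so the longest perfect 3' overlap is 2.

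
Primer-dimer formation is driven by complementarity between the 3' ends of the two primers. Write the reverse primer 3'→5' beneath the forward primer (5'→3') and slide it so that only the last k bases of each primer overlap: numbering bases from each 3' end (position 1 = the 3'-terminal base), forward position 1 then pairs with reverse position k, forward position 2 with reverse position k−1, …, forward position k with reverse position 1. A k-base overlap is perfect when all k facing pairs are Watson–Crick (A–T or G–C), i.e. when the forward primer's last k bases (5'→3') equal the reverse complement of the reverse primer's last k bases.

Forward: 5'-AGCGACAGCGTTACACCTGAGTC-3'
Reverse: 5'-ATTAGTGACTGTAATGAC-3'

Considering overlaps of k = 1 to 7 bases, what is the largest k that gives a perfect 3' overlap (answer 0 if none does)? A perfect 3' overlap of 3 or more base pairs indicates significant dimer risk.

Last 7 bases (5'→3') — forward …CTGAGTC, reverse …TAATGAC.
Reverse complement of the reverse primer's last 7 bases: GTCATTA; its first k bases are the reverse complement of the reverse primer's last k bases, so a perfect k-base overlap needs the forward primer's last k bases to equal them.
Comparing (forward last k vs required): k=1: C vs G ✗; k=2: TC vs GT ✗; k=3: GTC vs GTC ✓; k=4: AGTC vs GTCA ✗; k=5: GAGTC vs GTCAT ✗; k=6: TGAGTC vs GTCATT ✗; k=7: CTGAGTC vs GTCATTA ✗.
Only k = 3 is perfect, so the longest perfect 3' overlap is 3.

Longest perfect overlap: 3 complementary base pairs; significant dimer risk (threshold 3).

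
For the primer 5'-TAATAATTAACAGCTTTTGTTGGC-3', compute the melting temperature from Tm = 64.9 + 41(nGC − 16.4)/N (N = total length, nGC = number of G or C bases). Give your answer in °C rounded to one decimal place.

Base counts: A=7, T=10, G=4, C=3; G+C = 7, N = 24.
Tm = 64.9 + 41·(7 − 16.4)/24 = 64.9 + -385.40/24 = 48.8°C.

48.8°C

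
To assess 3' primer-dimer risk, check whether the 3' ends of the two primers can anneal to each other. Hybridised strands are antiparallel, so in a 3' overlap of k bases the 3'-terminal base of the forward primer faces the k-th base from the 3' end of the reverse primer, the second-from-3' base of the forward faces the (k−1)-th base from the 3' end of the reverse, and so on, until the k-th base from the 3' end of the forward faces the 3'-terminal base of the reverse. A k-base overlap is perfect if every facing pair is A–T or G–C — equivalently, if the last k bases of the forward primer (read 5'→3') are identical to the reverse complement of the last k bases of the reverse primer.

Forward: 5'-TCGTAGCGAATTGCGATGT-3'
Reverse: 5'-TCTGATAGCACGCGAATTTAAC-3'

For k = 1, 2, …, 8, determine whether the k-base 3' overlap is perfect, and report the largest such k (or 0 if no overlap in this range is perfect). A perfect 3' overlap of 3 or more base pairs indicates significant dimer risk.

Longest perfect overlap: 2 complementary base pairs; below the dimer-risk threshold (threshold 3).

Last 8 bases (5'→3') — forward …TGCGATGT, reverse …AATTTAAC.
Reverse complement of the reverse primer's last 8 bases: GTTAAATT; its first k bases are the reverse complement of the reverse primer's last k bases, so a perfect k-base overlap needs the forward primer's last k bases to equal them.
Comparing (forward last k vs required): k=1: T vs G ✗; k=2: GT vs GT ✓; k=3: TGT vs GTT ✗; k=4: ATGT vs GTTA ✗; k=5: GATGT vs GTTAA ✗; k=6: CGATGT vs GTTAAA ✗; k=7: GCGATGT vs GTTAAAT ✗; k=8: TGCGATGT vs GTTAAATT ✗.
Only k = 2 is perfect, so the longest perfect 3' overlap is 2.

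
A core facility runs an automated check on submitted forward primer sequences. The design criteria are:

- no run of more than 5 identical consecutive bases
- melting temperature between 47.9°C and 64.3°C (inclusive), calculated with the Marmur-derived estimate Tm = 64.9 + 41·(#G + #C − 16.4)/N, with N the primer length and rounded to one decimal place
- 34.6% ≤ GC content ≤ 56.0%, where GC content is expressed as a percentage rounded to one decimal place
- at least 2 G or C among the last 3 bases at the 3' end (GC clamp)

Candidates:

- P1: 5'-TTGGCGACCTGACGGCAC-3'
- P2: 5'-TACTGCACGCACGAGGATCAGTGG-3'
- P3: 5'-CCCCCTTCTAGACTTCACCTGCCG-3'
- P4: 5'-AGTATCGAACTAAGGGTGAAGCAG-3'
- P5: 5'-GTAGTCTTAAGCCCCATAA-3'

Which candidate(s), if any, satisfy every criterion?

P4 only.

P1 (18 nt, A=3 T=3 G=6 C=6): longest run = 2 ✓; Tm = 64.9 + 41·(12 − 16.4)/18 = 54.9°C ✓; GC 12/18 = 66.7%, outside 34.6–56.0% ✗; 3' end CAC has 2 G/C ✓ — fails.
P2 (24 nt, A=6 T=4 G=8 C=6): longest run = 2 ✓; Tm = 64.9 + 41·(14 − 16.4)/24 = 60.8°C ✓; GC 14/24 = 58.3%, outside 34.6–56.0% ✗; 3' end TGG has 2 G/C ✓ — fails.
P3 (24 nt, A=3 T=6 G=3 C=12): longest run = 5 ✓; Tm = 64.9 + 41·(15 − 16.4)/24 = 62.5°C ✓; GC 15/24 = 62.5%, outside 34.6–56.0% ✗; 3' end CCG has 3 G/C ✓ — fails.
P4 (24 nt, A=9 T=4 G=8 C=3): longest run = 3 ✓; Tm = 64.9 + 41·(11 − 16.4)/24 = 55.7°C ✓; GC 11/24 = 45.8% ✓; 3' end CAG has 2 G/C ✓ — passes.
P5 (19 nt, A=6 T=5 G=3 C=5): longest run = 4 ✓; Tm = 64.9 + 41·(8 − 16.4)/19 = 46.8°C, outside 47.9–64.3°C ✗; GC 8/19 = 42.1% ✓; 3' end TAA has 0 G/C, need ≥2 ✗ — fails.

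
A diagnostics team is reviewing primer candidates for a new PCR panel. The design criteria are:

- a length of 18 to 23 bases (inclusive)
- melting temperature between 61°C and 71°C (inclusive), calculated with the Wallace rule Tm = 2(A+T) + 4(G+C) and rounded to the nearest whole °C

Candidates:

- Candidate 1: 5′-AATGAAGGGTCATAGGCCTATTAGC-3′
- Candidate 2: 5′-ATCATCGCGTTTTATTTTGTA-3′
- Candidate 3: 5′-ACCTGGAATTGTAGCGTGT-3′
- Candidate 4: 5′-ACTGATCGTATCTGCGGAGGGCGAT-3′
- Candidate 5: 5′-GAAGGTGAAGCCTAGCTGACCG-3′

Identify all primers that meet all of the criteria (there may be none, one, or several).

Candidate 1 (25 nt, A=8 T=6 G=7 C=4): length 25, outside 18–23 ✗; Tm = 2·14 + 4·11 = 72°C, outside 61–71°C ✗ — fails.
Candidate 2 (21 nt, A=4 T=11 G=3 C=3): length 21 ✓; Tm = 2·15 + 4·6 = 54°C, outside 61–71°C ✗ — fails.
Candidate 3 (19 nt, A=4 T=6 G=6 C=3): length 19 ✓; Tm = 2·10 + 4·9 = 56°C, outside 61–71°C ✗ — fails.
Candidate 4 (25 nt, A=5 T=6 G=9 C=5): length 25, outside 18–23 ✗; Tm = 2·11 + 4·14 = 78°C, outside 61–71°C ✗ — fails.
Candidate 5 (22 nt, A=6 T=3 G=8 C=5): length 22 ✓; Tm = 2·9 + 4·13 = 70°C ✓ — passes.

Candidate 5 only.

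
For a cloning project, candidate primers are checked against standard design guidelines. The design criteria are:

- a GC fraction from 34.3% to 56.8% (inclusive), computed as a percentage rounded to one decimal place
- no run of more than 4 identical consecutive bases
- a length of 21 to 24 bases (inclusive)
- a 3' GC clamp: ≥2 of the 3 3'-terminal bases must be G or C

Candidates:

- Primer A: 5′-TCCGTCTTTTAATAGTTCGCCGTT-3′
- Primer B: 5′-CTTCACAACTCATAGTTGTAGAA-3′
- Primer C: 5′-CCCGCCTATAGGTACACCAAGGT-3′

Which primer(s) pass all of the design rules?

Primer A (24 nt, A=3 T=11 G=4 C=6): GC 10/24 = 41.7% ✓; longest run = 4 ✓; length 24 ✓; 3' end GTT has 1 G/C, need ≥2 ✗ — fails.
Primer B (23 nt, A=8 T=7 G=3 C=5): GC 8/23 = 34.8% ✓; longest run = 2 ✓; length 23 ✓; 3' end GAA has 1 G/C, need ≥2 ✗ — fails.
Primer C (23 nt, A=6 T=4 G=5 C=8): GC 13/23 = 56.5% ✓; longest run = 3 ✓; length 23 ✓; 3' end GGT has 2 G/C ✓ — passes.

Primer C only.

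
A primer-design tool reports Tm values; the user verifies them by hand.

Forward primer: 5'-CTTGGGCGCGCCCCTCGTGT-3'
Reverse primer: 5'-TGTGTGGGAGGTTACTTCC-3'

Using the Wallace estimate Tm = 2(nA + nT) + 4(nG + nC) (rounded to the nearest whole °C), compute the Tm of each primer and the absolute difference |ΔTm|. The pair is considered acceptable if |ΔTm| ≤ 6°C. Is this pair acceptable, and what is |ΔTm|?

Forward: A=0 T=5 G=7 C=8 → Tm = 2·5 + 4·15 = 70°C.
Reverse: A=2 T=7 G=7 C=3 → Tm = 2·9 + 4·10 = 58°C.
|ΔTm| = |70 − 58| = 12°C, > 6°C.

|ΔTm| = 12°C; the pair is not acceptable.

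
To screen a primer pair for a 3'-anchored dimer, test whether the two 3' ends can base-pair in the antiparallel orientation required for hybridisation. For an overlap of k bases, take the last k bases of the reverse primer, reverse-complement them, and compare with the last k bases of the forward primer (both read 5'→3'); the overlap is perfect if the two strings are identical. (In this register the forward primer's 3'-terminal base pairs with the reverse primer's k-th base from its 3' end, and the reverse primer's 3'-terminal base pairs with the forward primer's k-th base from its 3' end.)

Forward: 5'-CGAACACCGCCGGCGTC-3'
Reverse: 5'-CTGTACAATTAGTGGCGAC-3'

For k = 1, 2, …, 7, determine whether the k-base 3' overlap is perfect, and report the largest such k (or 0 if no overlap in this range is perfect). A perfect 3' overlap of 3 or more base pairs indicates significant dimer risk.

Last 7 bases (5'→3') — forward …CGGCGTC, reverse …TGGCGAC.
Reverse complement of the reverse primer's last 7 bases: GTCGCCA; its first k bases are the reverse complement of the reverse primer's last k bases, so a perfect k-base overlap needs the forward primer's last k bases to equal them.
Comparing (forward last k vs required): k=1: C vs G ✗; k=2: TC vs GT ✗; k=3: GTC vs GTC ✓; k=4: CGTC vs GTCG ✗; k=5: GCGTC vs GTCGC ✗; k=6: GGCGTC vs GTCGCC ✗; k=7: CGGCGTC vs GTCGCCA ✗.
Only k = 3 is perfect, so the longest perfect 3' overlap is 3.

Longest perfect overlap: 3 complementary base pairs; significant dimer risk (threshold 3).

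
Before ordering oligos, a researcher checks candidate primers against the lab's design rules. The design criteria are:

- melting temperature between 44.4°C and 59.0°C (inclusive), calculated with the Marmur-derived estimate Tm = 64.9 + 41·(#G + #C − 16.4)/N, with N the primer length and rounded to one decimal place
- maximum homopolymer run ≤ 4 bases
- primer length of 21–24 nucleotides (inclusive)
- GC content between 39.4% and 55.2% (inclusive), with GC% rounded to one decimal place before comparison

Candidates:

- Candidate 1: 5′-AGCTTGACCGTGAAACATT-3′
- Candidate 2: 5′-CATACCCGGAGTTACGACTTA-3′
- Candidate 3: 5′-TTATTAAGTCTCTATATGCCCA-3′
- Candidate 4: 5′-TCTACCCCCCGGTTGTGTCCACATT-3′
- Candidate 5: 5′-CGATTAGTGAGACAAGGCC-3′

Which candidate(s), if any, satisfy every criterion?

Candidate 2 only.

Candidate 1 (19 nt, A=6 T=5 G=4 C=4): Tm = 64.9 + 41·(8 − 16.4)/19 = 46.8°C ✓; longest run = 3 ✓; length 19, outside 21–24 ✗; GC 8/19 = 42.1% ✓ — fails.
Candidate 2 (21 nt, A=6 T=5 G=4 C=6): Tm = 64.9 + 41·(10 − 16.4)/21 = 52.4°C ✓; longest run = 3 ✓; length 21 ✓; GC 10/21 = 47.6% ✓ — passes.
Candidate 3 (22 nt, A=6 T=9 G=2 C=5): Tm = 64.9 + 41·(7 − 16.4)/22 = 47.4°C ✓; longest run = 3 ✓; length 22 ✓; GC 7/22 = 31.8%, outside 39.4–55.2% ✗ — fails.
Candidate 4 (25 nt, A=3 T=8 G=4 C=10): Tm = 64.9 + 41·(14 − 16.4)/25 = 61.0°C, outside 44.4–59.0°C ✗; longest run = 6, exceeds 4 ✗; length 25, outside 21–24 ✗; GC 14/25 = 56.0%, outside 39.4–55.2% ✗ — fails.
Candidate 5 (19 nt, A=6 T=3 G=6 C=4): Tm = 64.9 + 41·(10 − 16.4)/19 = 51.1°C ✓; longest run = 2 ✓; length 19, outside 21–24 ✗; GC 10/19 = 52.6% ✓ — fails.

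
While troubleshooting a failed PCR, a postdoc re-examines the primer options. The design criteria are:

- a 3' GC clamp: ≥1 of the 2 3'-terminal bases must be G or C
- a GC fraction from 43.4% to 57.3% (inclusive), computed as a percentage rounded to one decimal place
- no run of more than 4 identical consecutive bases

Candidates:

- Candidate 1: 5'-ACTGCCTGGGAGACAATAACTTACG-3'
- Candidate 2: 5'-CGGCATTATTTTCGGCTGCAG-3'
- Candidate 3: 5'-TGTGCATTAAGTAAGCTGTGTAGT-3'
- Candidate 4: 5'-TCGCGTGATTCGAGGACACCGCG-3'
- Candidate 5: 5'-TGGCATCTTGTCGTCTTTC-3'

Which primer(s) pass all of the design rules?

Candidate 1 (25 nt, A=8 T=5 G=6 C=6): 3' end CG has 2 G/C ✓; GC 12/25 = 48.0% ✓; longest run = 3 ✓ — passes.
Candidate 2 (21 nt, A=3 T=7 G=6 C=5): 3' end AG has 1 G/C ✓; GC 11/21 = 52.4% ✓; longest run = 4 ✓ — passes.
Candidate 3 (24 nt, A=6 T=9 G=7 C=2): 3' end GT has 1 G/C ✓; GC 9/24 = 37.5%, outside 43.4–57.3% ✗; longest run = 2 ✓ — fails.
Candidate 4 (23 nt, A=4 T=4 G=8 C=7): 3' end CG has 2 G/C ✓; GC 15/23 = 65.2%, outside 43.4–57.3% ✗; longest run = 2 ✓ — fails.
Candidate 5 (19 nt, A=1 T=9 G=4 C=5): 3' end TC has 1 G/C ✓; GC 9/19 = 47.4% ✓; longest run = 3 ✓ — passes.

Candidate 1, Candidate 2 and Candidate 5.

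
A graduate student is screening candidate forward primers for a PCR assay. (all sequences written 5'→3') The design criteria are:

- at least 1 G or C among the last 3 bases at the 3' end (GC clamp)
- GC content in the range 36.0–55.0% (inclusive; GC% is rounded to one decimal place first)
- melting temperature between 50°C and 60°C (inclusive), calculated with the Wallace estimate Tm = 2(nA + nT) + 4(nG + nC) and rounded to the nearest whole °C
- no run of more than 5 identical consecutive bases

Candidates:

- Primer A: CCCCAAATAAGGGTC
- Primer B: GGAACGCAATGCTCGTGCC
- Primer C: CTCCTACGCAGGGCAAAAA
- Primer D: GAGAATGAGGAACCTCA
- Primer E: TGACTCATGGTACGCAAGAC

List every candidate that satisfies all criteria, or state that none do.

Primer A (15 nt, A=5 T=2 G=3 C=5): 3' end GTC has 2 G/C ✓; GC 8/15 = 53.3% ✓; Tm = 2·7 + 4·8 = 46°C, outside 50–60°C ✗; longest run = 4 ✓ — fails.
Primer B (19 nt, A=4 T=3 G=6 C=6): 3' end GCC has 3 G/C ✓; GC 12/19 = 63.2%, outside 36.0–55.0% ✗; Tm = 2·7 + 4·12 = 62°C, outside 50–60°C ✗; longest run = 2 ✓ — fails.
Primer C (19 nt, A=7 T=2 G=4 C=6): 3' end AAA has 0 G/C, need ≥1 ✗; GC 10/19 = 52.6% ✓; Tm = 2·9 + 4·10 = 58°C ✓; longest run = 5 ✓ — fails.
Primer D (17 nt, A=7 T=2 G=5 C=3): 3' end TCA has 1 G/C ✓; GC 8/17 = 47.1% ✓; Tm = 2·9 + 4·8 = 50°C ✓; longest run = 2 ✓ — passes.
Primer E (20 nt, A=6 T=4 G=5 C=5): 3' end GAC has 2 G/C ✓; GC 10/20 = 50.0% ✓; Tm = 2·10 + 4·10 = 60°C ✓; longest run = 2 ✓ — passes.

Primer D and Primer E.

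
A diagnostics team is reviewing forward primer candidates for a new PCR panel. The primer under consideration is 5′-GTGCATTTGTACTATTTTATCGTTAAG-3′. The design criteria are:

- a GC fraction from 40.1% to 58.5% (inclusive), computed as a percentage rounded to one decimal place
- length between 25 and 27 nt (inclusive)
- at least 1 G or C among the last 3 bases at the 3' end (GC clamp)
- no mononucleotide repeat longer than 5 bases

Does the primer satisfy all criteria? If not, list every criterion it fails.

Base counts: A=6, T=13, G=5, C=3 (length 27).
GC content: GC 8/27 = 29.6%, outside 40.1–58.5% ✗
length: length 27 ✓
GC clamp: 3' end AAG has 1 G/C ✓
homopolymer run: longest run = 4 ✓

Fails: GC content.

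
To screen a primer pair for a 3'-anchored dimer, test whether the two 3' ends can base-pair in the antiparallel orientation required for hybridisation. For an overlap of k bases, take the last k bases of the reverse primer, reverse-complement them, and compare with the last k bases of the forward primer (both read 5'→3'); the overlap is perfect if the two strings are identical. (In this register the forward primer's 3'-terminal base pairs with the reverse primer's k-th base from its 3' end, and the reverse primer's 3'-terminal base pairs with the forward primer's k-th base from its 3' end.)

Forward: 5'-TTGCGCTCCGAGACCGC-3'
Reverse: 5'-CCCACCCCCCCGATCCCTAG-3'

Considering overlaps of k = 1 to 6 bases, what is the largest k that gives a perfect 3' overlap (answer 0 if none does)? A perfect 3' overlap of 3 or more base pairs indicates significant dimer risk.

Last 6 bases (5'→3') — forward …GACCGC, reverse …CCCTAG.
Reverse complement of the reverse primer's last 6 bases: CTAGGG; its first k bases are the reverse complement of the reverse primer's last k bases, so a perfect k-base overlap needs the forward primer's last k bases to equal them.
Comparing (forward last k vs required): k=1: C vs C ✓; k=2: GC vs CT ✗; k=3: CGC vs CTA ✗; k=4: CCGC vs CTAG ✗; k=5: ACCGC vs CTAGG ✗; k=6: GACCGC vs CTAGGG ✗.
Only k = 1 is perfect, so the longest perfect 3' overlap is 1.

Longest perfect overlap: 1 complementary base pair; below the dimer-risk threshold (threshold 3).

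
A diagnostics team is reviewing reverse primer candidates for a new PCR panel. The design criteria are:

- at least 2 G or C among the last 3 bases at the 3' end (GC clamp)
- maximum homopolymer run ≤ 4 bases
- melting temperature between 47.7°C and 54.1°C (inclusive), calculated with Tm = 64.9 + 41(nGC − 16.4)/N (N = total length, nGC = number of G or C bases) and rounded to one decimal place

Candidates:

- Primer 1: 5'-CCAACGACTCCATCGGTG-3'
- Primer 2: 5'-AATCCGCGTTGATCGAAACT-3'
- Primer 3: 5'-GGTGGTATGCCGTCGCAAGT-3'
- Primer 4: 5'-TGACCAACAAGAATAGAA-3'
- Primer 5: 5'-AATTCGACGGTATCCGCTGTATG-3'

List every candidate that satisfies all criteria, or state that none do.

Primer 1 only.

Primer 1 (18 nt, A=4 T=3 G=4 C=7): 3' end GTG has 2 G/C ✓; longest run = 2 ✓; Tm = 64.9 + 41·(11 − 16.4)/18 = 52.6°C ✓ — passes.
Primer 2 (20 nt, A=6 T=5 G=4 C=5): 3' end ACT has 1 G/C, need ≥2 ✗; longest run = 3 ✓; Tm = 64.9 + 41·(9 − 16.4)/20 = 49.7°C ✓ — fails.
Primer 3 (20 nt, A=3 T=5 G=8 C=4): 3' end AGT has 1 G/C, need ≥2 ✗; longest run = 2 ✓; Tm = 64.9 + 41·(12 − 16.4)/20 = 55.9°C, outside 47.7–54.1°C ✗ — fails.
Primer 4 (18 nt, A=10 T=2 G=3 C=3): 3' end GAA has 1 G/C, need ≥2 ✗; longest run = 2 ✓; Tm = 64.9 + 41·(6 − 16.4)/18 = 41.2°C, outside 47.7–54.1°C ✗ — fails.
Primer 5 (23 nt, A=5 T=7 G=6 C=5): 3' end ATG has 1 G/C, need ≥2 ✗; longest run = 2 ✓; Tm = 64.9 + 41·(11 − 16.4)/23 = 55.3°C, outside 47.7–54.1°C ✗ — fails.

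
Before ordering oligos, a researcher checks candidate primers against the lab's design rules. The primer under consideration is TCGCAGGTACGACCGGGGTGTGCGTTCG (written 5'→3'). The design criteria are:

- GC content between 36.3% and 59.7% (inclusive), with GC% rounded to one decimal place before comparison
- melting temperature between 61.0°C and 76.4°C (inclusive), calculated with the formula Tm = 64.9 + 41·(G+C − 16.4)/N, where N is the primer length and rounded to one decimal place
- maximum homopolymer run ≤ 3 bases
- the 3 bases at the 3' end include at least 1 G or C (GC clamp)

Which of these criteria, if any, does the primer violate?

Base counts: A=3, T=6, G=12, C=7 (length 28).
GC content: GC 19/28 = 67.9%, outside 36.3–59.7% ✗
Tm: Tm = 64.9 + 41·(19 − 16.4)/28 = 68.7°C ✓
homopolymer run: longest run = 4, exceeds 3 ✗
GC clamp: 3' end TCG has 2 G/C ✓

Fails: GC content, homopolymer run.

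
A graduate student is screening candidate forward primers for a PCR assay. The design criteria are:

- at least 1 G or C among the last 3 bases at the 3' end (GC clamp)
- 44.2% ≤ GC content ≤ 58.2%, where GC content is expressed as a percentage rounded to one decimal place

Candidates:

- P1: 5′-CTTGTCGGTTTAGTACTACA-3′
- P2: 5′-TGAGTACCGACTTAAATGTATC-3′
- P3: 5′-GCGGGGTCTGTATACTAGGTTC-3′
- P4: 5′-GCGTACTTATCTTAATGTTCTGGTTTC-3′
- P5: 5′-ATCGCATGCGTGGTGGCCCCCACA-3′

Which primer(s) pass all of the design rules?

P3 only.

P1 (20 nt, A=4 T=8 G=4 C=4): 3' end ACA has 1 G/C ✓; GC 8/20 = 40.0%, outside 44.2–58.2% ✗ — fails.
P2 (22 nt, A=7 T=7 G=4 C=4): 3' end ATC has 1 G/C ✓; GC 8/22 = 36.4%, outside 44.2–58.2% ✗ — fails.
P3 (22 nt, A=3 T=7 G=8 C=4): 3' end TTC has 1 G/C ✓; GC 12/22 = 54.5% ✓ — passes.
P4 (27 nt, A=4 T=13 G=5 C=5): 3' end TTC has 1 G/C ✓; GC 10/27 = 37.0%, outside 44.2–58.2% ✗ — fails.
P5 (24 nt, A=4 T=4 G=7 C=9): 3' end ACA has 1 G/C ✓; GC 16/24 = 66.7%, outside 44.2–58.2% ✗ — fails.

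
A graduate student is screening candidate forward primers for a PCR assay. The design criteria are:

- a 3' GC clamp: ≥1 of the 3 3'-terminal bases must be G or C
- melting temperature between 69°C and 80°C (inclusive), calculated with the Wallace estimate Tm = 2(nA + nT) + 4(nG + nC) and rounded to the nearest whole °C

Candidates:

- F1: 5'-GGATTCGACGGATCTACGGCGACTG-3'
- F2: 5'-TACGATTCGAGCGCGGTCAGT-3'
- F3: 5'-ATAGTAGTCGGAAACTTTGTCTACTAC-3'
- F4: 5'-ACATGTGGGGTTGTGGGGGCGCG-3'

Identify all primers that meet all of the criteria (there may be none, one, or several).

F1 (25 nt, A=5 T=5 G=9 C=6): 3' end CTG has 2 G/C ✓; Tm = 2·10 + 4·15 = 80°C ✓ — passes.
F2 (21 nt, A=4 T=5 G=7 C=5): 3' end AGT has 1 G/C ✓; Tm = 2·9 + 4·12 = 66°C, outside 69–80°C ✗ — fails.
F3 (27 nt, A=8 T=9 G=5 C=5): 3' end TAC has 1 G/C ✓; Tm = 2·17 + 4·10 = 74°C ✓ — passes.
F4 (23 nt, A=2 T=5 G=13 C=3): 3' end GCG has 3 G/C ✓; Tm = 2·7 + 4·16 = 78°C ✓ — passes.

F1, F3 and F4.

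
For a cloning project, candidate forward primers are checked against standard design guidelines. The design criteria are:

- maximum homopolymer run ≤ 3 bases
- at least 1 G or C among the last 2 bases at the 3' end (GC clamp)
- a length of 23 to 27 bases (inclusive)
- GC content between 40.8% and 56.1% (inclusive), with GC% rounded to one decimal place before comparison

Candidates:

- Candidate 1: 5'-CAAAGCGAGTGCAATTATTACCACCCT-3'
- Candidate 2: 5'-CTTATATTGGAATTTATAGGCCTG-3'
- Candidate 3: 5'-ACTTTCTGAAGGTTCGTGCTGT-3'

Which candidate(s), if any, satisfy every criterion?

Candidate 1 only.

Candidate 1 (27 nt, A=9 T=6 G=4 C=8): longest run = 3 ✓; 3' end CT has 1 G/C ✓; length 27 ✓; GC 12/27 = 44.4% ✓ — passes.
Candidate 2 (24 nt, A=6 T=10 G=5 C=3): longest run = 3 ✓; 3' end TG has 1 G/C ✓; length 24 ✓; GC 8/24 = 33.3%, outside 40.8–56.1% ✗ — fails.
Candidate 3 (22 nt, A=3 T=9 G=6 C=4): longest run = 3 ✓; 3' end GT has 1 G/C ✓; length 22, outside 23–27 ✗; GC 10/22 = 45.5% ✓ — fails.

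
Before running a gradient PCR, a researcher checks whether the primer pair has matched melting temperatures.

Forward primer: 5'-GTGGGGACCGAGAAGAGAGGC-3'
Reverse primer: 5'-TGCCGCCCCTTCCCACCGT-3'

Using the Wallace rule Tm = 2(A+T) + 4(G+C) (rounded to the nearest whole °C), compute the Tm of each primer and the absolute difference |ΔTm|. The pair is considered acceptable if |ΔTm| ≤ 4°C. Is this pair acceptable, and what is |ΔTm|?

Forward: A=6 T=1 G=11 C=3 → Tm = 2·7 + 4·14 = 70°C.
Reverse: A=1 T=4 G=3 C=11 → Tm = 2·5 + 4·14 = 66°C.
|ΔTm| = |70 − 66| = 4°C, ≤ 4°C.

|ΔTm| = 4°C; the pair is acceptable.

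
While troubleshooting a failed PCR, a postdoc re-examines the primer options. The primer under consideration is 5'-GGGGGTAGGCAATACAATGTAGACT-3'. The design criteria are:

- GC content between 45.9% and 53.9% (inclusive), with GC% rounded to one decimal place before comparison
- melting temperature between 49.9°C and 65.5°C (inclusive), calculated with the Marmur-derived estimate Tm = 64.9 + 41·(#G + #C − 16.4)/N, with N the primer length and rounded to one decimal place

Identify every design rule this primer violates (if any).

Meets all criteria.

Base counts: A=8, T=5, G=9, C=3 (length 25).
GC content: GC 12/25 = 48.0% ✓
Tm: Tm = 64.9 + 41·(12 − 16.4)/25 = 57.7°C ✓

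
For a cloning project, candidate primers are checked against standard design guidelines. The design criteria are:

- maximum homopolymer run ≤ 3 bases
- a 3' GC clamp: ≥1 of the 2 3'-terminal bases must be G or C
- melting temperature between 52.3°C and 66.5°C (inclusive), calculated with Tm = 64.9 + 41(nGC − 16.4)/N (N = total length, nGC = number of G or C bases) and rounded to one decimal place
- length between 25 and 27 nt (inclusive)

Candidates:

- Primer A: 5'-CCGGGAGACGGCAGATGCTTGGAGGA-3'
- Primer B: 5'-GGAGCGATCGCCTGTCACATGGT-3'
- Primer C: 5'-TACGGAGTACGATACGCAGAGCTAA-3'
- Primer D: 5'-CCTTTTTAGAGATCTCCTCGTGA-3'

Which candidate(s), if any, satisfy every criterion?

Primer A (26 nt, A=6 T=3 G=12 C=5): longest run = 3 ✓; 3' end GA has 1 G/C ✓; Tm = 64.9 + 41·(17 − 16.4)/26 = 65.8°C ✓; length 26 ✓ — passes.
Primer B (23 nt, A=4 T=5 G=8 C=6): longest run = 2 ✓; 3' end GT has 1 G/C ✓; Tm = 64.9 + 41·(14 − 16.4)/23 = 60.6°C ✓; length 23, outside 25–27 ✗ — fails.
Primer C (25 nt, A=9 T=4 G=7 C=5): longest run = 2 ✓; 3' end AA has 0 G/C, need ≥1 ✗; Tm = 64.9 + 41·(12 − 16.4)/25 = 57.7°C ✓; length 25 ✓ — fails.
Primer D (23 nt, A=4 T=9 G=4 C=6): longest run = 5, exceeds 3 ✗; 3' end GA has 1 G/C ✓; Tm = 64.9 + 41·(10 − 16.4)/23 = 53.5°C ✓; length 23, outside 25–27 ✗ — fails.

Primer A only.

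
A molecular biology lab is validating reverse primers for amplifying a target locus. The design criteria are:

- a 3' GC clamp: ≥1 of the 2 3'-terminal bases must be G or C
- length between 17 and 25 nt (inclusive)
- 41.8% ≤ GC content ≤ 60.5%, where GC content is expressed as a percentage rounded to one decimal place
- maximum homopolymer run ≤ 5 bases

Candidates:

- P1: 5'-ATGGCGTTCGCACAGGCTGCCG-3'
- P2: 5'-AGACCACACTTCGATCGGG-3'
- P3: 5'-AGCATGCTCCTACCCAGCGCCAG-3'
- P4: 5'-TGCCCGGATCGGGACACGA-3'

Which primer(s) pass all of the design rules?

P2 only.

P1 (22 nt, A=3 T=4 G=8 C=7): 3' end CG has 2 G/C ✓; length 22 ✓; GC 15/22 = 68.2%, outside 41.8–60.5% ✗; longest run = 2 ✓ — fails.
P2 (19 nt, A=5 T=3 G=5 C=6): 3' end GG has 2 G/C ✓; length 19 ✓; GC 11/19 = 57.9% ✓; longest run = 3 ✓ — passes.
P3 (23 nt, A=5 T=3 G=5 C=10): 3' end AG has 1 G/C ✓; length 23 ✓; GC 15/23 = 65.2%, outside 41.8–60.5% ✗; longest run = 3 ✓ — fails.
P4 (19 nt, A=4 T=2 G=7 C=6): 3' end GA has 1 G/C ✓; length 19 ✓; GC 13/19 = 68.4%, outside 41.8–60.5% ✗; longest run = 3 ✓ — fails.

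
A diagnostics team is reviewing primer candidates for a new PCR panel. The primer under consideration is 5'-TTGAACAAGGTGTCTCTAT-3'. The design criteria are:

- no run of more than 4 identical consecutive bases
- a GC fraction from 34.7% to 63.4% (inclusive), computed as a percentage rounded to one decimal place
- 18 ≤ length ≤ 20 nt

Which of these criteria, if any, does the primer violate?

Base counts: A=5, T=7, G=4, C=3 (length 19).
homopolymer run: longest run = 2 ✓
GC content: GC 7/19 = 36.8% ✓
length: length 19 ✓

Meets all criteria.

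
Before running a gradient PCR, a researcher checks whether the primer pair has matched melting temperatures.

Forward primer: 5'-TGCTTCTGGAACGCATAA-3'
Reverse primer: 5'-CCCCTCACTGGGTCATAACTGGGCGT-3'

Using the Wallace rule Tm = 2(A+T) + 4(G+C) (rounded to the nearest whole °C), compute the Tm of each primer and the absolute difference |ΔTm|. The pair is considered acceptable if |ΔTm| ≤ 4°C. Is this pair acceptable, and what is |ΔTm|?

Forward: A=5 T=5 G=4 C=4 → Tm = 2·10 + 4·8 = 52°C.
Reverse: A=4 T=6 G=7 C=9 → Tm = 2·10 + 4·16 = 84°C.
|ΔTm| = |52 − 84| = 32°C, > 4°C.

|ΔTm| = 32°C; the pair is not acceptable.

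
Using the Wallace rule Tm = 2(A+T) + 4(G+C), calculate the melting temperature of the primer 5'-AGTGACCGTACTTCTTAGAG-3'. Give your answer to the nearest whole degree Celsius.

Base counts: A=5, T=6, G=5, C=4 (length 20).
Tm = 2·(5+6) + 4·(5+4) = 2·11 + 4·9 = 22 + 36 = 58°C.

58°C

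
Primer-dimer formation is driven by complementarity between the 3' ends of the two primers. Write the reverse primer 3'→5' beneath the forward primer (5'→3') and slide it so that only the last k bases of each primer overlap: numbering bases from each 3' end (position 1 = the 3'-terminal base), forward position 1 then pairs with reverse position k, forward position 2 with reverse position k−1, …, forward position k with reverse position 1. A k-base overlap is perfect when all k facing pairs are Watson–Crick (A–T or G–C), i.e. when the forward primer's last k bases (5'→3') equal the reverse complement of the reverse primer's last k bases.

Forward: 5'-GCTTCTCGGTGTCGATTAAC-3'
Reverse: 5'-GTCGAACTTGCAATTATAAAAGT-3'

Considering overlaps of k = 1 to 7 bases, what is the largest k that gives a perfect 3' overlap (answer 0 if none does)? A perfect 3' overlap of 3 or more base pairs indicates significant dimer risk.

Last 7 bases (5'→3') — forward …GATTAAC, reverse …TAAAAGT.
Reverse complement of the reverse primer's last 7 bases: ACTTTTA; its first k bases are the reverse complement of the reverse primer's last k bases, so a perfect k-base overlap needs the forward primer's last k bases to equal them.
Comparing (forward last k vs required): k=1: C vs A ✗; k=2: AC vs AC ✓; k=3: AAC vs ACT ✗; k=4: TAAC vs ACTT ✗; k=5: TTAAC vs ACTTT ✗; k=6: ATTAAC vs ACTTTT ✗; k=7: GATTAAC vs ACTTTTA ✗.
Only k = 2 is perfect, so the longest perfect 3' overlap is 2.

Longest perfect overlap: 2 complementary base pairs; below the dimer-risk threshold (threshold 3).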